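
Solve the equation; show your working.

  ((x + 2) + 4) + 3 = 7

Step 1. [((x + 2) + 4) + 3 = 7] +3 is outermost — subtract 3 both sides. So sub: (x + 2) + 4 = 4.
Step 2. [(x + 2) + 4 = 4] peel the +4: subtract 4 from each side, so sub: x + 2 = 0.
Step 3. [x + 2 = 0] 2 comes off first (subtract 2). So sub: x = -2.

Answer: x ∈ {-2}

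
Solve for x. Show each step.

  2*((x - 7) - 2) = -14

Step 1. [2*((x - 7) - 2) = -14] divide by the outer 2 ⇒ div: (x - 7) - 2 = -7.
Step 2. [(x - 7) - 2 = -7] the outer -2 inverts by adding 2, so sub: x - 7 = -5.
Step 3. [x - 7 = -5] add 7: x sits inside (… - 7), so sub: x = 2.

Answer: x ∈ {2}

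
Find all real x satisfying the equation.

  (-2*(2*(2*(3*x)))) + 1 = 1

Step 1. [(-2*(2*(2*(3*x)))) + 1 = 1] +1 is outermost — subtract 1 both sides, so sub: -2*(2*(2*(3*x))) = 0.
Step 2. [-2*(2*(2*(3*x))) = 0] divide by the outer -2, so div: 2*(2*(3*x)) = 0.
Step 3. [2*(2*(3*x)) = 0] 2 out front; divide by 2, so div: 2*(3*x) = 0.
Step 4. [2*(3*x) = 0] LHS = 2·(…); ÷2 both sides, so div: 3*x = 0.
Step 5. [3*x = 0] 3 out front; divide by 3. So div: x = 0.

Answer: x ∈ {0}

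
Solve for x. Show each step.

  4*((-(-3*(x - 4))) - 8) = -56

Step 1. [4*((-(-3*(x - 4))) - 8) = -56] LHS = 4·(…); ÷4 both sides, so div: (-(-3*(x - 4))) - 8 = -14.
Step 2. [(-(-3*(x - 4))) - 8 = -14] add 8: x sits inside (… - 8), so sub: -(-3*(x - 4)) = -6.
Step 3. [-(-3*(x - 4)) = -6] leading − — multiply by −1, so neg: -3*(x - 4) = 6.
Step 4. [-3*(x - 4) = 6] divide by the outer -3 ⇒ div: x - 4 = -2.
Step 5. [x - 4 = -2] peel the -4: add 4 from each side. So sub: x = 2.

Answer: x ∈ {2}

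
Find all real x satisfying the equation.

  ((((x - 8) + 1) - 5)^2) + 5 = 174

Step 1. [((((x - 8) + 1) - 5)^2) + 5 = 174] +5 is outermost — subtract 5 both sides ⇒ sub: (((x - 8) + 1) - 5)^2 = 169.
Step 2. [(((x - 8) + 1) - 5)^2 = 169] √ both sides: 169 ≥ 0 gives two branches ⇒ sqrt: ((x - 8) + 1) - 5 = 13 or -13.
Step 3. [((x - 8) + 1) - 5 = 13 or -13] 5 comes off first (add 5), so sub: (x - 8) + 1 = 18 or -8.
Step 4. [(x - 8) + 1 = 18 or -8] the outer +1 inverts by subtracting 1 ⇒ sub: x - 8 = 17 or -9.
Step 5. [x - 8 = 17 or -9] -8 is outermost — add 8 both sides. So sub: x = 25 or -1.

Answer: x ∈ {-1, 25}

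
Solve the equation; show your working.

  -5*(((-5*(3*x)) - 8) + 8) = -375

Step 1. [-5*(((-5*(3*x)) - 8) + 8) = -375] leading coefficient -5: divide by -5. So div: ((-5*(3*x)) - 8) + 8 = 75.
Step 2. [((-5*(3*x)) - 8) + 8 = 75] 8 comes off first (subtract 8) ⇒ sub: (-5*(3*x)) - 8 = 67.
Step 3. [(-5*(3*x)) - 8 = 67] add 8: x sits inside (… - 8). So sub: -5*(3*x) = 75.
Step 4. [-5*(3*x) = 75] -5 out front; divide by -5, so div: 3*x = -15.
Step 5. [3*x = -15] divide by the outer 3 ⇒ div: x = -5.

Answer: x ∈ {-5}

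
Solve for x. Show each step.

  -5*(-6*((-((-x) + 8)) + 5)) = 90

Step 1. [-5*(-6*((-((-x) + 8)) + 5)) = 90] LHS = -5·(…); ÷-5 both sides. So div: -6*((-((-x) + 8)) + 5) = -18.
Step 2. [-6*((-((-x) + 8)) + 5) = -18] -6 out front; divide by -6. So div: (-((-x) + 8)) + 5 = 3.
Step 3. [(-((-x) + 8)) + 5 = 3] +5 is outermost — subtract 5 both sides. So sub: -((-x) + 8) = -2.
Step 4. [-((-x) + 8) = -2] flip signs both sides ⇒ neg: (-x) + 8 = 2.
Step 5. [(-x) + 8 = 2] the outer +8 inverts by subtracting 8. So sub: -x = -6.
Step 6. [-x = -6] LHS negated; negate both sides, so neg: x = 6.

Answer: x ∈ {6}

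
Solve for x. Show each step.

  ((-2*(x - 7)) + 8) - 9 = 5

Step 1. [((-2*(x - 7)) + 8) - 9 = 5] the outer -9 inverts by adding 9, so sub: (-2*(x - 7)) + 8 = 14.
Step 2. [(-2*(x - 7)) + 8 = 14] +8 is outermost — subtract 8 both sides, so sub: -2*(x - 7) = 6.
Step 3. [-2*(x - 7) = 6] -2 out front; divide by -2. So div: x - 7 = -3.
Step 4. [x - 7 = -3] peel the -7: add 7 from each side, so sub: x = 4.

Answer: x ∈ {4}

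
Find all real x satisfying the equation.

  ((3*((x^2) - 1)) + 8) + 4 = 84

Step 1. [((3*((x^2) - 1)) + 8) + 4 = 84] +4 is outermost — subtract 4 both sides. So sub: (3*((x^2) - 1)) + 8 = 80.
Step 2. [(3*((x^2) - 1)) + 8 = 80] the outer +8 inverts by subtracting 8. So sub: 3*((x^2) - 1) = 72.
Step 3. [3*((x^2) - 1) = 72] 3 out front; divide by 3, so div: (x^2) - 1 = 24.
Step 4. [(x^2) - 1 = 24] peel the -1: add 1 from each side, so sub: x^2 = 25.
Step 5. [x^2 = 25] √ both sides: 25 ≥ 0 gives two branches ⇒ sqrt: x = 5 or -5.

Answer: x ∈ {-5, 5}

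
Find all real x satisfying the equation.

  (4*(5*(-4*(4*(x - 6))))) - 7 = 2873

Step 1. [(4*(5*(-4*(4*(x - 6))))) - 7 = 2873] -7 is outermost — add 7 both sides, so sub: 4*(5*(-4*(4*(x - 6)))) = 2880.
Step 2. [4*(5*(-4*(4*(x - 6)))) = 2880] LHS = 4·(…); ÷4 both sides ⇒ div: 5*(-4*(4*(x - 6))) = 720.
Step 3. [5*(-4*(4*(x - 6))) = 720] 5 out front; divide by 5. So div: -4*(4*(x - 6)) = 144.
Step 4. [-4*(4*(x - 6)) = 144] divide by the outer -4, so div: 4*(x - 6) = -36.
Step 5. [4*(x - 6) = -36] 4 out front; divide by 4. So div: x - 6 = -9.
Step 6. [x - 6 = -9] the outer -6 inverts by adding 6. So sub: x = -3.

Answer: x ∈ {-3}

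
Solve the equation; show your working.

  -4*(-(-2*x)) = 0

Step 1. [-4*(-(-2*x)) = 0] leading coefficient -4: divide by -4, so div: -(-2*x) = 0.
Step 2. [-(-2*x) = 0] flip signs both sides ⇒ neg: -2*x = 0.
Step 3. [-2*x = 0] -2 out front; divide by -2, so div: x = 0.

Answer: x ∈ {0}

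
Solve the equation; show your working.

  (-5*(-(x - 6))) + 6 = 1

Step 1. [(-5*(-(x - 6))) + 6 = 1] subtract 6: x sits inside (… + 6) ⇒ sub: -5*(-(x - 6)) = -5.
Step 2. [-5*(-(x - 6)) = -5] leading coefficient -5: divide by -5. So div: -(x - 6) = 1.
Step 3. [-(x - 6) = 1] flip signs both sides. So neg: x - 6 = -1.
Step 4. [x - 6 = -1] -6 is outermost — add 6 both sides. So sub: x = 5.

Answer: x ∈ {5}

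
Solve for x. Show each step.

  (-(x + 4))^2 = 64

Step 1. [(-(x + 4))^2 = 64] √ both sides: 64 ≥ 0 gives two branches. So sqrt: -(x + 4) = 8 or -8.
Step 2. [-(x + 4) = 8 or -8] leading − — multiply by −1. So neg: x + 4 = -8 or 8.
Step 3. [x + 4 = -8 or 8] +4 is outermost — subtract 4 both sides ⇒ sub: x = -12 or 4.

Answer: x ∈ {-12, 4}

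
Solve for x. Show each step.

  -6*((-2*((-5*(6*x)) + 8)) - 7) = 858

Step 1. [-6*((-2*((-5*(6*x)) + 8)) - 7) = 858] divide by the outer -6, so div: (-2*((-5*(6*x)) + 8)) - 7 = -143.
Step 2. [(-2*((-5*(6*x)) + 8)) - 7 = -143] the outer -7 inverts by adding 7 ⇒ sub: -2*((-5*(6*x)) + 8) = -136.
Step 3. [-2*((-5*(6*x)) + 8) = -136] -2 out front; divide by -2. So div: (-5*(6*x)) + 8 = 68.
Step 4. [(-5*(6*x)) + 8 = 68] peel the +8: subtract 8 from each side, so sub: -5*(6*x) = 60.
Step 5. [-5*(6*x) = 60] -5 out front; divide by -5 ⇒ div: 6*x = -12.
Step 6. [6*x = -12] 6·(inner) — divide through by 6. So div: x = -2.

Answer: x ∈ {-2}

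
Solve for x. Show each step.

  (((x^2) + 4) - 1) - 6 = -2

Step 1. [(((x^2) + 4) - 1) - 6 = -2] -6 is outermost — add 6 both sides, so sub: ((x^2) + 4) - 1 = 4.
Step 2. [((x^2) + 4) - 1 = 4] add 1: x sits inside (… - 1) ⇒ sub: (x^2) + 4 = 5.
Step 3. [(x^2) + 4 = 5] the outer +4 inverts by subtracting 4, so sub: x^2 = 1.
Step 4. [x^2 = 1] √ both sides: 1 ≥ 0 gives two branches. So sqrt: x = 1 or -1.

Answer: x ∈ {-1, 1}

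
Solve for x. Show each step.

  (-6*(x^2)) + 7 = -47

Step 1. [(-6*(x^2)) + 7 = -47] the outer +7 inverts by subtracting 7, so sub: -6*(x^2) = -54.
Step 2. [-6*(x^2) = -54] leading coefficient -6: divide by -6. So div: x^2 = 9.
Step 3. [x^2 = 9] LHS squared, RHS 9 ≥ 0: apply √ (±). So sqrt: x = 3 or -3.

Answer: x ∈ {-3, 3}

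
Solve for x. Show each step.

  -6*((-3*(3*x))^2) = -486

Step 1. [-6*((-3*(3*x))^2) = -486] divide by the outer -6. So div: (-3*(3*x))^2 = 81.
Step 2. [(-3*(3*x))^2 = 81] LHS squared, RHS 81 ≥ 0: apply √ (±). So sqrt: -3*(3*x) = 9 or -9.
Step 3. [-3*(3*x) = 9 or -9] LHS = -3·(…); ÷-3 both sides, so div: 3*x = -3 or 3.
Step 4. [3*x = -3 or 3] leading coefficient 3: divide by 3. So div: x = -1 or 1.

Answer: x ∈ {-1, 1}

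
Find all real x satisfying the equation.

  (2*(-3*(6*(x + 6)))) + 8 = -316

Step 1. [(2*(-3*(6*(x + 6)))) + 8 = -316] subtract 8: x sits inside (… + 8). So sub: 2*(-3*(6*(x + 6))) = -324.
Step 2. [2*(-3*(6*(x + 6))) = -324] 2 out front; divide by 2. So div: -3*(6*(x + 6)) = -162.
Step 3. [-3*(6*(x + 6)) = -162] divide by the outer -3 ⇒ div: 6*(x + 6) = 54.
Step 4. [6*(x + 6) = 54] LHS = 6·(…); ÷6 both sides, so div: x + 6 = 9.
Step 5. [x + 6 = 9] the outer +6 inverts by subtracting 6 ⇒ sub: x = 3.

Answer: x ∈ {3}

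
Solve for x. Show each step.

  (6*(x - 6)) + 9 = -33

Step 1. [(6*(x - 6)) + 9 = -33] 9 comes off first (subtract 9). So sub: 6*(x - 6) = -42.
Step 2. [6*(x - 6) = -42] divide by the outer 6 ⇒ div: x - 6 = -7.
Step 3. [x - 6 = -7] peel the -6: add 6 from each side ⇒ sub: x = -1.

Answer: x ∈ {-1}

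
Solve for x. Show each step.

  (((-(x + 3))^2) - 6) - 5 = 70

Step 1. [(((-(x + 3))^2) - 6) - 5 = 70] 5 comes off first (add 5) ⇒ sub: ((-(x + 3))^2) - 6 = 75.
Step 2. [((-(x + 3))^2) - 6 = 75] -6 is outermost — add 6 both sides ⇒ sub: (-(x + 3))^2 = 81.
Step 3. [(-(x + 3))^2 = 81] 81 ≥ 0, LHS is (·)² — take ±√ ⇒ sqrt: -(x + 3) = 9 or -9.
Step 4. [-(x + 3) = 9 or -9] LHS negated; negate both sides. So neg: x + 3 = -9 or 9.
Step 5. [x + 3 = -9 or 9] subtract 3: x sits inside (… + 3), so sub: x = -12 or 6.

Answer: x ∈ {-12, 6}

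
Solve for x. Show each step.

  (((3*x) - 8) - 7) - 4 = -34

Step 1. [(((3*x) - 8) - 7) - 4 = -34] the outer -4 inverts by adding 4. So sub: ((3*x) - 8) - 7 = -30.
Step 2. [((3*x) - 8) - 7 = -30] add 7: x sits inside (… - 7). So sub: (3*x) - 8 = -23.
Step 3. [(3*x) - 8 = -23] peel the -8: add 8 from each side ⇒ sub: 3*x = -15.
Step 4. [3*x = -15] divide by the outer 3. So div: x = -5.

Answer: x ∈ {-5}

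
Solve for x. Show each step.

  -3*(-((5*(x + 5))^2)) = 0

Step 1. [-3*(-((5*(x + 5))^2)) = 0] divide by the outer -3 ⇒ div: -((5*(x + 5))^2) = 0.
Step 2. [-((5*(x + 5))^2) = 0] flip signs both sides. So neg: (5*(x + 5))^2 = 0.
Step 3. [(5*(x + 5))^2 = 0] LHS squared, RHS 0 ≥ 0: apply √ (±) ⇒ sqrt: 5*(x + 5) = 0.
Step 4. [5*(x + 5) = 0] divide by the outer 5 ⇒ div: x + 5 = 0.
Step 5. [x + 5 = 0] peel the +5: subtract 5 from each side, so sub: x = -5.

Answer: x ∈ {-5}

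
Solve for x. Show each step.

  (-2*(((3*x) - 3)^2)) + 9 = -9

Step 1. [(-2*(((3*x) - 3)^2)) + 9 = -9] 9 comes off first (subtract 9) ⇒ sub: -2*(((3*x) - 3)^2) = -18.
Step 2. [-2*(((3*x) - 3)^2) = -18] divide by the outer -2 ⇒ div: ((3*x) - 3)^2 = 9.
Step 3. [((3*x) - 3)^2 = 9] 9 ≥ 0, LHS is (·)² — take ±√ ⇒ sqrt: (3*x) - 3 = 3 or -3.
Step 4. [(3*x) - 3 = 3 or -3] common factor 3 (LHS and 3 or -3) — divide through, so factor: x - 1 = 1 or -1.
Step 5. [x - 1 = 1 or -1] 1 comes off first (add 1) ⇒ sub: x = 2 or 0.

Answer: x ∈ {0, 2}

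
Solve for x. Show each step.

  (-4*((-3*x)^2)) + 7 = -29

Step 1. [(-4*((-3*x)^2)) + 7 = -29] the outer +7 inverts by subtracting 7. So sub: -4*((-3*x)^2) = -36.
Step 2. [-4*((-3*x)^2) = -36] LHS = -4·(…); ÷-4 both sides, so div: (-3*x)^2 = 9.
Step 3. [(-3*x)^2 = 9] 9 ≥ 0, LHS is (·)² — take ±√. So sqrt: -3*x = 3 or -3.
Step 4. [-3*x = 3 or -3] -3·(inner) — divide through by -3. So div: x = -1 or 1.

Answer: x ∈ {-1, 1}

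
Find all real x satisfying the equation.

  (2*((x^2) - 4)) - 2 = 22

Step 1. [(2*((x^2) - 4)) - 2 = 22] common factor 2 (LHS and 22) — divide through, so factor: ((x^2) - 4) - 1 = 11.
Step 2. [((x^2) - 4) - 1 = 11] -1 is outermost — add 1 both sides. So sub: (x^2) - 4 = 12.
Step 3. [(x^2) - 4 = 12] -4 is outermost — add 4 both sides. So sub: x^2 = 16.
Step 4. [x^2 = 16] √ both sides: 16 ≥ 0 gives two branches ⇒ sqrt: x = 4 or -4.

Answer: x ∈ {-4, 4}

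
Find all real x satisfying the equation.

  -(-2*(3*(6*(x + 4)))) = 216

Step 1. [-(-2*(3*(6*(x + 4)))) = 216] LHS negated; negate both sides. So neg: -2*(3*(6*(x + 4))) = -216.
Step 2. [-2*(3*(6*(x + 4))) = -216] divide by the outer -2 ⇒ div: 3*(6*(x + 4)) = 108.
Step 3. [3*(6*(x + 4)) = 108] divide by the outer 3, so div: 6*(x + 4) = 36.
Step 4. [6*(x + 4) = 36] divide by the outer 6, so div: x + 4 = 6.
Step 5. [x + 4 = 6] 4 comes off first (subtract 4), so sub: x = 2.

Answer: x ∈ {2}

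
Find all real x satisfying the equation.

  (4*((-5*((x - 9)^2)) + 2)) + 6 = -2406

Step 1. [(4*((-5*((x - 9)^2)) + 2)) + 6 = -2406] the outer +6 inverts by subtracting 6. So sub: 4*((-5*((x - 9)^2)) + 2) = -2412.
Step 2. [4*((-5*((x - 9)^2)) + 2) = -2412] leading coefficient 4: divide by 4, so div: (-5*((x - 9)^2)) + 2 = -603.
Step 3. [(-5*((x - 9)^2)) + 2 = -603] subtract 2: x sits inside (… + 2). So sub: -5*((x - 9)^2) = -605.
Step 4. [-5*((x - 9)^2) = -605] leading coefficient -5: divide by -5, so div: (x - 9)^2 = 121.
Step 5. [(x - 9)^2 = 121] √ both sides: 121 ≥ 0 gives two branches. So sqrt: x - 9 = 11 or -11.
Step 6. [x - 9 = 11 or -11] 9 comes off first (add 9), so sub: x = 20 or -2.

Answer: x ∈ {-2, 20}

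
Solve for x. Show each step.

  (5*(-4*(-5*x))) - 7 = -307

Step 1. [(5*(-4*(-5*x))) - 7 = -307] -7 is outermost — add 7 both sides ⇒ sub: 5*(-4*(-5*x)) = -300.
Step 2. [5*(-4*(-5*x)) = -300] leading coefficient 5: divide by 5. So div: -4*(-5*x) = -60.
Step 3. [-4*(-5*x) = -60] -4 out front; divide by -4. So div: -5*x = 15.
Step 4. [-5*x = 15] leading coefficient -5: divide by -5, so div: x = -3.

Answer: x ∈ {-3}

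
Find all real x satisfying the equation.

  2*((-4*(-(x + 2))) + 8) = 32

Step 1. [2*((-4*(-(x + 2))) + 8) = 32] 2 out front; divide by 2, so div: (-4*(-(x + 2))) + 8 = 16.
Step 2. [(-4*(-(x + 2))) + 8 = 16] common factor -4 (LHS and 16) — divide through. So factor: (-(x + 2)) - 2 = -4.
Step 3. [(-(x + 2)) - 2 = -4] the outer -2 inverts by adding 2. So sub: -(x + 2) = -2.
Step 4. [-(x + 2) = -2] LHS negated; negate both sides ⇒ neg: x + 2 = 2.
Step 5. [x + 2 = 2] +2 is outermost — subtract 2 both sides. So sub: x = 0.

Answer: x ∈ {0}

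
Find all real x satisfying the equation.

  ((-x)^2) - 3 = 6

Step 1. [((-x)^2) - 3 = 6] 3 comes off first (add 3) ⇒ sub: (-x)^2 = 9.
Step 2. [(-x)^2 = 9] LHS squared, RHS 9 ≥ 0: apply √ (±) ⇒ sqrt: -x = 3 or -3.
Step 3. [-x = 3 or -3] flip signs both sides ⇒ neg: x = -3 or 3.

Answer: x ∈ {-3, 3}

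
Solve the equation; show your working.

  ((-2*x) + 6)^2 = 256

Step 1. [((-2*x) + 6)^2 = 256] 256 ≥ 0, LHS is (·)² — take ±√, so sqrt: (-2*x) + 6 = 16 or -16.
Step 2. [(-2*x) + 6 = 16 or -16] subtract 6: x sits inside (… + 6), so sub: -2*x = 10 or -22.
Step 3. [-2*x = 10 or -22] LHS = -2·(…); ÷-2 both sides, so div: x = -5 or 11.

Answer: x ∈ {-5, 11}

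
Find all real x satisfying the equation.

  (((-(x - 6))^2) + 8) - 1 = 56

Step 1. [(((-(x - 6))^2) + 8) - 1 = 56] 1 comes off first (add 1) ⇒ sub: ((-(x - 6))^2) + 8 = 57.
Step 2. [((-(x - 6))^2) + 8 = 57] +8 is outermost — subtract 8 both sides ⇒ sub: (-(x - 6))^2 = 49.
Step 3. [(-(x - 6))^2 = 49] 49 ≥ 0, LHS is (·)² — take ±√. So sqrt: -(x - 6) = 7 or -7.
Step 4. [-(x - 6) = 7 or -7] LHS negated; negate both sides. So neg: x - 6 = -7 or 7.
Step 5. [x - 6 = -7 or 7] 6 comes off first (add 6), so sub: x = -1 or 13.

Answer: x ∈ {-1, 13}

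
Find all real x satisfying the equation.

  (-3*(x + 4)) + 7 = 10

Step 1. [(-3*(x + 4)) + 7 = 10] subtract 7: x sits inside (… + 7). So sub: -3*(x + 4) = 3.
Step 2. [-3*(x + 4) = 3] divide by the outer -3, so div: x + 4 = -1.
Step 3. [x + 4 = -1] subtract 4: x sits inside (… + 4), so sub: x = -5.

Answer: x ∈ {-5}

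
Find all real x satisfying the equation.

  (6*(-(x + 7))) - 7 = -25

Step 1. [(6*(-(x + 7))) - 7 = -25] the outer -7 inverts by adding 7. So sub: 6*(-(x + 7)) = -18.
Step 2. [6*(-(x + 7)) = -18] leading coefficient 6: divide by 6 ⇒ div: -(x + 7) = -3.
Step 3. [-(x + 7) = -3] LHS negated; negate both sides ⇒ neg: x + 7 = 3.
Step 4. [x + 7 = 3] +7 is outermost — subtract 7 both sides. So sub: x = -4.

Answer: x ∈ {-4}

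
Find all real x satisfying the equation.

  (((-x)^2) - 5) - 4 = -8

Step 1. [(((-x)^2) - 5) - 4 = -8] add 4: x sits inside (… - 4) ⇒ sub: ((-x)^2) - 5 = -4.
Step 2. [((-x)^2) - 5 = -4] peel the -5: add 5 from each side. So sub: (-x)^2 = 1.
Step 3. [(-x)^2 = 1] LHS squared, RHS 1 ≥ 0: apply √ (±) ⇒ sqrt: -x = 1 or -1.
Step 4. [-x = 1 or -1] flip signs both sides ⇒ neg: x = -1 or 1.

Answer: x ∈ {-1, 1}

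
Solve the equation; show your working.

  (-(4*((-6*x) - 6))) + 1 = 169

Step 1. [(-(4*((-6*x) - 6))) + 1 = 169] subtract 1: x sits inside (… + 1), so sub: -(4*((-6*x) - 6)) = 168.
Step 2. [-(4*((-6*x) - 6)) = 168] LHS negated; negate both sides, so neg: 4*((-6*x) - 6) = -168.
Step 3. [4*((-6*x) - 6) = -168] 4 out front; divide by 4, so div: (-6*x) - 6 = -42.
Step 4. [(-6*x) - 6 = -42] -6 divides every term; factor it out. So factor: x + 1 = 7.
Step 5. [x + 1 = 7] +1 is outermost — subtract 1 both sides. So sub: x = 6.

Answer: x ∈ {6}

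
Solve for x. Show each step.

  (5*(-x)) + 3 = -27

Step 1. [(5*(-x)) + 3 = -27] +3 is outermost — subtract 3 both sides. So sub: 5*(-x) = -30.
Step 2. [5*(-x) = -30] LHS = 5·(…); ÷5 both sides, so div: -x = -6.
Step 3. [-x = -6] LHS negated; negate both sides, so neg: x = 6.

Answer: x ∈ {6}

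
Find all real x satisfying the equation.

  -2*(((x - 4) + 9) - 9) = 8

Step 1. [-2*(((x - 4) + 9) - 9) = 8] leading coefficient -2: divide by -2 ⇒ div: ((x - 4) + 9) - 9 = -4.
Step 2. [((x - 4) + 9) - 9 = -4] add 9: x sits inside (… - 9). So sub: (x - 4) + 9 = 5.
Step 3. [(x - 4) + 9 = 5] the outer +9 inverts by subtracting 9, so sub: x - 4 = -4.
Step 4. [x - 4 = -4] -4 is outermost — add 4 both sides, so sub: x = 0.

Answer: x ∈ {0}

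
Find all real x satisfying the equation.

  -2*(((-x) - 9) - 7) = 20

Step 1. [-2*(((-x) - 9) - 7) = 20] LHS = -2·(…); ÷-2 both sides. So div: ((-x) - 9) - 7 = -10.
Step 2. [((-x) - 9) - 7 = -10] the outer -7 inverts by adding 7. So sub: (-x) - 9 = -3.
Step 3. [(-x) - 9 = -3] peel the -9: add 9 from each side. So sub: -x = 6.
Step 4. [-x = 6] LHS negated; negate both sides, so neg: x = -6.

Answer: x ∈ {-6}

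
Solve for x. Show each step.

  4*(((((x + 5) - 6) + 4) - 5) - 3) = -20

Step 1. [4*(((((x + 5) - 6) + 4) - 5) - 3) = -20] divide by the outer 4, so div: ((((x + 5) - 6) + 4) - 5) - 3 = -5.
Step 2. [((((x + 5) - 6) + 4) - 5) - 3 = -5] -3 is outermost — add 3 both sides. So sub: (((x + 5) - 6) + 4) - 5 = -2.
Step 3. [(((x + 5) - 6) + 4) - 5 = -2] -5 is outermost — add 5 both sides ⇒ sub: ((x + 5) - 6) + 4 = 3.
Step 4. [((x + 5) - 6) + 4 = 3] the outer +4 inverts by subtracting 4 ⇒ sub: (x + 5) - 6 = -1.
Step 5. [(x + 5) - 6 = -1] 6 comes off first (add 6), so sub: x + 5 = 5.
Step 6. [x + 5 = 5] 5 comes off first (subtract 5). So sub: x = 0.

Answer: x ∈ {0}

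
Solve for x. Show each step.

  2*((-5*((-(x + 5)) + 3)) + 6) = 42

Step 1. [2*((-5*((-(x + 5)) + 3)) + 6) = 42] 2·(inner) — divide through by 2 ⇒ div: (-5*((-(x + 5)) + 3)) + 6 = 21.
Step 2. [(-5*((-(x + 5)) + 3)) + 6 = 21] peel the +6: subtract 6 from each side, so sub: -5*((-(x + 5)) + 3) = 15.
Step 3. [-5*((-(x + 5)) + 3) = 15] -5 out front; divide by -5 ⇒ div: (-(x + 5)) + 3 = -3.
Step 4. [(-(x + 5)) + 3 = -3] peel the +3: subtract 3 from each side. So sub: -(x + 5) = -6.
Step 5. [-(x + 5) = -6] LHS negated; negate both sides ⇒ neg: x + 5 = 6.
Step 6. [x + 5 = 6] the outer +5 inverts by subtracting 5 ⇒ sub: x = 1.

Answer: x ∈ {1}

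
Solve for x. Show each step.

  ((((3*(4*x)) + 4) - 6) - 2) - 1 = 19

Step 1. [((((3*(4*x)) + 4) - 6) - 2) - 1 = 19] -1 is outermost — add 1 both sides. So sub: (((3*(4*x)) + 4) - 6) - 2 = 20.
Step 2. [(((3*(4*x)) + 4) - 6) - 2 = 20] 2 comes off first (add 2) ⇒ sub: ((3*(4*x)) + 4) - 6 = 22.
Step 3. [((3*(4*x)) + 4) - 6 = 22] the outer -6 inverts by adding 6, so sub: (3*(4*x)) + 4 = 28.
Step 4. [(3*(4*x)) + 4 = 28] the outer +4 inverts by subtracting 4, so sub: 3*(4*x) = 24.
Step 5. [3*(4*x) = 24] LHS = 3·(…); ÷3 both sides ⇒ div: 4*x = 8.
Step 6. [4*x = 8] leading coefficient 4: divide by 4. So div: x = 2.

Answer: x ∈ {2}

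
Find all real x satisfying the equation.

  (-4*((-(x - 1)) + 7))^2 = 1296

Step 1. [(-4*((-(x - 1)) + 7))^2 = 1296] LHS squared, RHS 1296 ≥ 0: apply √ (±) ⇒ sqrt: -4*((-(x - 1)) + 7) = 36 or -36.
Step 2. [-4*((-(x - 1)) + 7) = 36 or -36] -4·(inner) — divide through by -4, so div: (-(x - 1)) + 7 = -9 or 9.
Step 3. [(-(x - 1)) + 7 = -9 or 9] 7 comes off first (subtract 7) ⇒ sub: -(x - 1) = -16 or 2.
Step 4. [-(x - 1) = -16 or 2] LHS negated; negate both sides ⇒ neg: x - 1 = 16 or -2.
Step 5. [x - 1 = 16 or -2] peel the -1: add 1 from each side. So sub: x = 17 or -1.

Answer: x ∈ {-1, 17}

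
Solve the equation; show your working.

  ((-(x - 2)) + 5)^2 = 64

Step 1. [((-(x - 2)) + 5)^2 = 64] 64 ≥ 0, LHS is (·)² — take ±√, so sqrt: (-(x - 2)) + 5 = 8 or -8.
Step 2. [(-(x - 2)) + 5 = 8 or -8] the outer +5 inverts by subtracting 5 ⇒ sub: -(x - 2) = 3 or -13.
Step 3. [-(x - 2) = 3 or -13] flip signs both sides. So neg: x - 2 = -3 or 13.
Step 4. [x - 2 = -3 or 13] the outer -2 inverts by adding 2 ⇒ sub: x = -1 or 15.

Answer: x ∈ {-1, 15}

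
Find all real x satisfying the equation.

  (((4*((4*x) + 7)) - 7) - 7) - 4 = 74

Step 1. [(((4*((4*x) + 7)) - 7) - 7) - 4 = 74] the outer -4 inverts by adding 4, so sub: ((4*((4*x) + 7)) - 7) - 7 = 78.
Step 2. [((4*((4*x) + 7)) - 7) - 7 = 78] -7 is outermost — add 7 both sides ⇒ sub: (4*((4*x) + 7)) - 7 = 85.
Step 3. [(4*((4*x) + 7)) - 7 = 85] peel the -7: add 7 from each side, so sub: 4*((4*x) + 7) = 92.
Step 4. [4*((4*x) + 7) = 92] LHS = 4·(…); ÷4 both sides, so div: (4*x) + 7 = 23.
Step 5. [(4*x) + 7 = 23] 7 comes off first (subtract 7) ⇒ sub: 4*x = 16.
Step 6. [4*x = 16] LHS = 4·(…); ÷4 both sides ⇒ div: x = 4.

Answer: x ∈ {4}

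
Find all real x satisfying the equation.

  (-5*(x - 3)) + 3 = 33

Step 1. [(-5*(x - 3)) + 3 = 33] 3 comes off first (subtract 3) ⇒ sub: -5*(x - 3) = 30.
Step 2. [-5*(x - 3) = 30] divide by the outer -5, so div: x - 3 = -6.
Step 3. [x - 3 = -6] peel the -3: add 3 from each side ⇒ sub: x = -3.

Answer: x ∈ {-3}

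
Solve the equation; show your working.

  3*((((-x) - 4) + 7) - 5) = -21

Step 1. [3*((((-x) - 4) + 7) - 5) = -21] divide by the outer 3, so div: (((-x) - 4) + 7) - 5 = -7.
Step 2. [(((-x) - 4) + 7) - 5 = -7] 5 comes off first (add 5), so sub: ((-x) - 4) + 7 = -2.
Step 3. [((-x) - 4) + 7 = -2] subtract 7: x sits inside (… + 7), so sub: (-x) - 4 = -9.
Step 4. [(-x) - 4 = -9] the outer -4 inverts by adding 4, so sub: -x = -5.
Step 5. [-x = -5] LHS negated; negate both sides ⇒ neg: x = 5.

Answer: x ∈ {5}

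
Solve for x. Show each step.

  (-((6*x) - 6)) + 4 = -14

Step 1. [(-((6*x) - 6)) + 4 = -14] +4 is outermost — subtract 4 both sides. So sub: -((6*x) - 6) = -18.
Step 2. [-((6*x) - 6) = -18] LHS negated; negate both sides ⇒ neg: (6*x) - 6 = 18.
Step 3. [(6*x) - 6 = 18] add 6: x sits inside (… - 6) ⇒ sub: 6*x = 24.
Step 4. [6*x = 24] 6 out front; divide by 6, so div: x = 4.

Answer: x ∈ {4}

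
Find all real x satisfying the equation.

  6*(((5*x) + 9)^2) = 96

Step 1. [6*(((5*x) + 9)^2) = 96] divide by the outer 6. So div: ((5*x) + 9)^2 = 16.
Step 2. [((5*x) + 9)^2 = 16] √ both sides: 16 ≥ 0 gives two branches. So sqrt: (5*x) + 9 = 4 or -4.
Step 3. [(5*x) + 9 = 4 or -4] peel the +9: subtract 9 from each side. So sub: 5*x = -5 or -13.
Step 4. [5*x = -5 or -13] 5 out front; divide by 5 ⇒ div: x = -1 or -13/5.

Answer: x ∈ {-13/5, -1}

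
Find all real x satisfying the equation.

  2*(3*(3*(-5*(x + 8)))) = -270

Step 1. [2*(3*(3*(-5*(x + 8)))) = -270] 2·(inner) — divide through by 2. So div: 3*(3*(-5*(x + 8))) = -135.
Step 2. [3*(3*(-5*(x + 8))) = -135] divide by the outer 3. So div: 3*(-5*(x + 8)) = -45.
Step 3. [3*(-5*(x + 8)) = -45] divide by the outer 3 ⇒ div: -5*(x + 8) = -15.
Step 4. [-5*(x + 8) = -15] -5 out front; divide by -5. So div: x + 8 = 3.
Step 5. [x + 8 = 3] peel the +8: subtract 8 from each side, so sub: x = -5.

Answer: x ∈ {-5}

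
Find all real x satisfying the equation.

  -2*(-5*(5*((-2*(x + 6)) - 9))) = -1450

Step 1. [-2*(-5*(5*((-2*(x + 6)) - 9))) = -1450] divide by the outer -2. So div: -5*(5*((-2*(x + 6)) - 9)) = 725.
Step 2. [-5*(5*((-2*(x + 6)) - 9)) = 725] leading coefficient -5: divide by -5 ⇒ div: 5*((-2*(x + 6)) - 9) = -145.
Step 3. [5*((-2*(x + 6)) - 9) = -145] 5·(inner) — divide through by 5. So div: (-2*(x + 6)) - 9 = -29.
Step 4. [(-2*(x + 6)) - 9 = -29] peel the -9: add 9 from each side ⇒ sub: -2*(x + 6) = -20.
Step 5. [-2*(x + 6) = -20] -2·(inner) — divide through by -2. So div: x + 6 = 10.
Step 6. [x + 6 = 10] 6 comes off first (subtract 6) ⇒ sub: x = 4.

Answer: x ∈ {4}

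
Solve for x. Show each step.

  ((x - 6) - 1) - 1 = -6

Step 1. [((x - 6) - 1) - 1 = -6] -1 is outermost — add 1 both sides. So sub: (x - 6) - 1 = -5.
Step 2. [(x - 6) - 1 = -5] peel the -1: add 1 from each side ⇒ sub: x - 6 = -4.
Step 3. [x - 6 = -4] add 6: x sits inside (… - 6), so sub: x = 2.

Answer: x ∈ {2}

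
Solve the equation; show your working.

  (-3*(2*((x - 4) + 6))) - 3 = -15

Step 1. [(-3*(2*((x - 4) + 6))) - 3 = -15] -3 | LHS and -3 | -15: pull -3 out, so factor: (2*((x - 4) + 6)) + 1 = 5.
Step 2. [(2*((x - 4) + 6)) + 1 = 5] +1 is outermost — subtract 1 both sides ⇒ sub: 2*((x - 4) + 6) = 4.
Step 3. [2*((x - 4) + 6) = 4] divide by the outer 2. So div: (x - 4) + 6 = 2.
Step 4. [(x - 4) + 6 = 2] the outer +6 inverts by subtracting 6. So sub: x - 4 = -4.
Step 5. [x - 4 = -4] -4 is outermost — add 4 both sides ⇒ sub: x = 0.

Answer: x ∈ {0}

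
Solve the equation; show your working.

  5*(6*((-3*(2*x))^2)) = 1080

Step 1. [5*(6*((-3*(2*x))^2)) = 1080] 5·(inner) — divide through by 5 ⇒ div: 6*((-3*(2*x))^2) = 216.
Step 2. [6*((-3*(2*x))^2) = 216] leading coefficient 6: divide by 6. So div: (-3*(2*x))^2 = 36.
Step 3. [(-3*(2*x))^2 = 36] √ both sides: 36 ≥ 0 gives two branches, so sqrt: -3*(2*x) = 6 or -6.
Step 4. [-3*(2*x) = 6 or -6] LHS = -3·(…); ÷-3 both sides, so div: 2*x = -2 or 2.
Step 5. [2*x = -2 or 2] divide by the outer 2, so div: x = -1 or 1.

Answer: x ∈ {-1, 1}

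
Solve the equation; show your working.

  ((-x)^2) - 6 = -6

Step 1. [((-x)^2) - 6 = -6] peel the -6: add 6 from each side. So sub: (-x)^2 = 0.
Step 2. [(-x)^2 = 0] LHS squared, RHS 0 ≥ 0: apply √ (±) ⇒ sqrt: -x = 0.
Step 3. [-x = 0] leading − — multiply by −1 ⇒ neg: x = 0.

Answer: x ∈ {0}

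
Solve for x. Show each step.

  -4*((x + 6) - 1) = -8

Step 1. [-4*((x + 6) - 1) = -8] divide by the outer -4 ⇒ div: (x + 6) - 1 = 2.
Step 2. [(x + 6) - 1 = 2] the outer -1 inverts by adding 1, so sub: x + 6 = 3.
Step 3. [x + 6 = 3] 6 comes off first (subtract 6) ⇒ sub: x = -3.

Answer: x ∈ {-3}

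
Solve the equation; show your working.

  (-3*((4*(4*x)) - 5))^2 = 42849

Step 1. [(-3*((4*(4*x)) - 5))^2 = 42849] LHS squared, RHS 42849 ≥ 0: apply √ (±), so sqrt: -3*((4*(4*x)) - 5) = 207 or -207.
Step 2. [-3*((4*(4*x)) - 5) = 207 or -207] -3·(inner) — divide through by -3, so div: (4*(4*x)) - 5 = -69 or 69.
Step 3. [(4*(4*x)) - 5 = -69 or 69] the outer -5 inverts by adding 5, so sub: 4*(4*x) = -64 or 74.
Step 4. [4*(4*x) = -64 or 74] leading coefficient 4: divide by 4 ⇒ div: 4*x = -16 or 37/2.
Step 5. [4*x = -16 or 37/2] 4·(inner) — divide through by 4, so div: x = -4 or 37/8.

Answer: x ∈ {-4, 37/8}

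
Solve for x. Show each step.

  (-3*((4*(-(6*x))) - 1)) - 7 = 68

Step 1. [(-3*((4*(-(6*x))) - 1)) - 7 = 68] peel the -7: add 7 from each side, so sub: -3*((4*(-(6*x))) - 1) = 75.
Step 2. [-3*((4*(-(6*x))) - 1) = 75] -3·(inner) — divide through by -3, so div: (4*(-(6*x))) - 1 = -25.
Step 3. [(4*(-(6*x))) - 1 = -25] -1 is outermost — add 1 both sides, so sub: 4*(-(6*x)) = -24.
Step 4. [4*(-(6*x)) = -24] 4·(inner) — divide through by 4. So div: -(6*x) = -6.
Step 5. [-(6*x) = -6] flip signs both sides, so neg: 6*x = 6.
Step 6. [6*x = 6] leading coefficient 6: divide by 6 ⇒ div: x = 1.

Answer: x ∈ {1}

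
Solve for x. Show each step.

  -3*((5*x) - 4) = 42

Step 1. [-3*((5*x) - 4) = 42] LHS = -3·(…); ÷-3 both sides ⇒ div: (5*x) - 4 = -14.
Step 2. [(5*x) - 4 = -14] add 4: x sits inside (… - 4). So sub: 5*x = -10.
Step 3. [5*x = -10] 5·(inner) — divide through by 5. So div: x = -2.

Answer: x ∈ {-2}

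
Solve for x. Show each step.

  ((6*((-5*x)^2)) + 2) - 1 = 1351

Step 1. [((6*((-5*x)^2)) + 2) - 1 = 1351] 1 comes off first (add 1) ⇒ sub: (6*((-5*x)^2)) + 2 = 1352.
Step 2. [(6*((-5*x)^2)) + 2 = 1352] +2 is outermost — subtract 2 both sides ⇒ sub: 6*((-5*x)^2) = 1350.
Step 3. [6*((-5*x)^2) = 1350] 6 out front; divide by 6. So div: (-5*x)^2 = 225.
Step 4. [(-5*x)^2 = 225] √ both sides: 225 ≥ 0 gives two branches, so sqrt: -5*x = 15 or -15.
Step 5. [-5*x = 15 or -15] -5 out front; divide by -5. So div: x = -3 or 3.

Answer: x ∈ {-3, 3}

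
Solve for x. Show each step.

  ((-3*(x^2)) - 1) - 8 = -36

Step 1. [((-3*(x^2)) - 1) - 8 = -36] 8 comes off first (add 8), so sub: (-3*(x^2)) - 1 = -28.
Step 2. [(-3*(x^2)) - 1 = -28] 1 comes off first (add 1), so sub: -3*(x^2) = -27.
Step 3. [-3*(x^2) = -27] -3·(inner) — divide through by -3 ⇒ div: x^2 = 9.
Step 4. [x^2 = 9] LHS squared, RHS 9 ≥ 0: apply √ (±). So sqrt: x = 3 or -3.

Answer: x ∈ {-3, 3}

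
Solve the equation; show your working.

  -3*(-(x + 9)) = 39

Step 1. [-3*(-(x + 9)) = 39] LHS = -3·(…); ÷-3 both sides ⇒ div: -(x + 9) = -13.
Step 2. [-(x + 9) = -13] LHS negated; negate both sides ⇒ neg: x + 9 = 13.
Step 3. [x + 9 = 13] peel the +9: subtract 9 from each side. So sub: x = 4.

Answer: x ∈ {4}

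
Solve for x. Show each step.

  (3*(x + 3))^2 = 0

Step 1. [(3*(x + 3))^2 = 0] √ both sides: 0 ≥ 0 gives two branches, so sqrt: 3*(x + 3) = 0.
Step 2. [3*(x + 3) = 0] LHS = 3·(…); ÷3 both sides ⇒ div: x + 3 = 0.
Step 3. [x + 3 = 0] subtract 3: x sits inside (… + 3) ⇒ sub: x = -3.

Answer: x ∈ {-3}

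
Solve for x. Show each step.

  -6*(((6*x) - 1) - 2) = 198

Step 1. [-6*(((6*x) - 1) - 2) = 198] divide by the outer -6 ⇒ div: ((6*x) - 1) - 2 = -33.
Step 2. [((6*x) - 1) - 2 = -33] -2 is outermost — add 2 both sides, so sub: (6*x) - 1 = -31.
Step 3. [(6*x) - 1 = -31] the outer -1 inverts by adding 1, so sub: 6*x = -30.
Step 4. [6*x = -30] 6·(inner) — divide through by 6. So div: x = -5.

Answer: x ∈ {-5}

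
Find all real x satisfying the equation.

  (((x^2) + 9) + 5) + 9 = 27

Step 1. [(((x^2) + 9) + 5) + 9 = 27] subtract 9: x sits inside (… + 9), so sub: ((x^2) + 9) + 5 = 18.
Step 2. [((x^2) + 9) + 5 = 18] the outer +5 inverts by subtracting 5 ⇒ sub: (x^2) + 9 = 13.
Step 3. [(x^2) + 9 = 13] peel the +9: subtract 9 from each side ⇒ sub: x^2 = 4.
Step 4. [x^2 = 4] √ both sides: 4 ≥ 0 gives two branches. So sqrt: x = 2 or -2.

Answer: x ∈ {-2, 2}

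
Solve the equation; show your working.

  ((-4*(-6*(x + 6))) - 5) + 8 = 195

Step 1. [((-4*(-6*(x + 6))) - 5) + 8 = 195] +8 is outermost — subtract 8 both sides ⇒ sub: (-4*(-6*(x + 6))) - 5 = 187.
Step 2. [(-4*(-6*(x + 6))) - 5 = 187] peel the -5: add 5 from each side ⇒ sub: -4*(-6*(x + 6)) = 192.
Step 3. [-4*(-6*(x + 6)) = 192] -4 out front; divide by -4 ⇒ div: -6*(x + 6) = -48.
Step 4. [-6*(x + 6) = -48] divide by the outer -6, so div: x + 6 = 8.
Step 5. [x + 6 = 8] subtract 6: x sits inside (… + 6), so sub: x = 2.

Answer: x ∈ {2}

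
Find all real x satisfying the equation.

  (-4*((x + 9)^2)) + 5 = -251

Step 1. [(-4*((x + 9)^2)) + 5 = -251] +5 is outermost — subtract 5 both sides, so sub: -4*((x + 9)^2) = -256.
Step 2. [-4*((x + 9)^2) = -256] -4·(inner) — divide through by -4. So div: (x + 9)^2 = 64.
Step 3. [(x + 9)^2 = 64] 64 ≥ 0, LHS is (·)² — take ±√ ⇒ sqrt: x + 9 = 8 or -8.
Step 4. [x + 9 = 8 or -8] +9 is outermost — subtract 9 both sides. So sub: x = -1 or -17.

Answer: x ∈ {-17, -1}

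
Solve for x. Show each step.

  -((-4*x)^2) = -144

Step 1. [-((-4*x)^2) = -144] leading − — multiply by −1. So neg: (-4*x)^2 = 144.
Step 2. [(-4*x)^2 = 144] LHS squared, RHS 144 ≥ 0: apply √ (±) ⇒ sqrt: -4*x = 12 or -12.
Step 3. [-4*x = 12 or -12] -4 out front; divide by -4. So div: x = -3 or 3.

Answer: x ∈ {-3, 3}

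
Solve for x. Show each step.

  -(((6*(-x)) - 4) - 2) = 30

Step 1. [-(((6*(-x)) - 4) - 2) = 30] flip signs both sides. So neg: ((6*(-x)) - 4) - 2 = -30.
Step 2. [((6*(-x)) - 4) - 2 = -30] -2 is outermost — add 2 both sides, so sub: (6*(-x)) - 4 = -28.
Step 3. [(6*(-x)) - 4 = -28] the outer -4 inverts by adding 4 ⇒ sub: 6*(-x) = -24.
Step 4. [6*(-x) = -24] 6 out front; divide by 6. So div: -x = -4.
Step 5. [-x = -4] flip signs both sides, so neg: x = 4.

Answer: x ∈ {4}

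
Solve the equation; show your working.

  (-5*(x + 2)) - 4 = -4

Step 1. [(-5*(x + 2)) - 4 = -4] the outer -4 inverts by adding 4 ⇒ sub: -5*(x + 2) = 0.
Step 2. [-5*(x + 2) = 0] LHS = -5·(…); ÷-5 both sides, so div: x + 2 = 0.
Step 3. [x + 2 = 0] 2 comes off first (subtract 2), so sub: x = -2.

Answer: x ∈ {-2}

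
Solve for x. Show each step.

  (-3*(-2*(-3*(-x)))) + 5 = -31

Step 1. [(-3*(-2*(-3*(-x)))) + 5 = -31] subtract 5: x sits inside (… + 5). So sub: -3*(-2*(-3*(-x))) = -36.
Step 2. [-3*(-2*(-3*(-x))) = -36] LHS = -3·(…); ÷-3 both sides, so div: -2*(-3*(-x)) = 12.
Step 3. [-2*(-3*(-x)) = 12] LHS = -2·(…); ÷-2 both sides. So div: -3*(-x) = -6.
Step 4. [-3*(-x) = -6] LHS = -3·(…); ÷-3 both sides. So div: -x = 2.
Step 5. [-x = 2] LHS negated; negate both sides. So neg: x = -2.

Answer: x ∈ {-2}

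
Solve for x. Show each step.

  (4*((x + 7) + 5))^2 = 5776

Step 1. [(4*((x + 7) + 5))^2 = 5776] √ both sides: 5776 ≥ 0 gives two branches ⇒ sqrt: 4*((x + 7) + 5) = 76 or -76.
Step 2. [4*((x + 7) + 5) = 76 or -76] divide by the outer 4 ⇒ div: (x + 7) + 5 = 19 or -19.
Step 3. [(x + 7) + 5 = 19 or -19] the outer +5 inverts by subtracting 5 ⇒ sub: x + 7 = 14 or -24.
Step 4. [x + 7 = 14 or -24] the outer +7 inverts by subtracting 7. So sub: x = 7 or -31.

Answer: x ∈ {-31, 7}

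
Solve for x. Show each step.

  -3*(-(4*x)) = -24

Step 1. [-3*(-(4*x)) = -24] -3·(inner) — divide through by -3, so div: -(4*x) = 8.
Step 2. [-(4*x) = 8] leading − — multiply by −1. So neg: 4*x = -8.
Step 3. [4*x = -8] 4 out front; divide by 4. So div: x = -2.

Answer: x ∈ {-2}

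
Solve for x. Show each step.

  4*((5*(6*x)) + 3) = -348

Step 1. [4*((5*(6*x)) + 3) = -348] divide by the outer 4. So div: (5*(6*x)) + 3 = -87.
Step 2. [(5*(6*x)) + 3 = -87] subtract 3: x sits inside (… + 3), so sub: 5*(6*x) = -90.
Step 3. [5*(6*x) = -90] 5·(inner) — divide through by 5. So div: 6*x = -18.
Step 4. [6*x = -18] LHS = 6·(…); ÷6 both sides, so div: x = -3.

Answer: x ∈ {-3}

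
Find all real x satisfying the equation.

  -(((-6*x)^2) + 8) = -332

Step 1. [-(((-6*x)^2) + 8) = -332] leading − — multiply by −1, so neg: ((-6*x)^2) + 8 = 332.
Step 2. [((-6*x)^2) + 8 = 332] 8 comes off first (subtract 8) ⇒ sub: (-6*x)^2 = 324.
Step 3. [(-6*x)^2 = 324] √ both sides: 324 ≥ 0 gives two branches ⇒ sqrt: -6*x = 18 or -18.
Step 4. [-6*x = 18 or -18] leading coefficient -6: divide by -6 ⇒ div: x = -3 or 3.

Answer: x ∈ {-3, 3}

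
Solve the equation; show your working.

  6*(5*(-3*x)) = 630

Step 1. [6*(5*(-3*x)) = 630] LHS = 6·(…); ÷6 both sides, so div: 5*(-3*x) = 105.
Step 2. [5*(-3*x) = 105] leading coefficient 5: divide by 5, so div: -3*x = 21.
Step 3. [-3*x = 21] LHS = -3·(…); ÷-3 both sides, so div: x = -7.

Answer: x ∈ {-7}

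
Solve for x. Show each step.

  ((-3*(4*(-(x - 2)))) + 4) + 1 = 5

Step 1. [((-3*(4*(-(x - 2)))) + 4) + 1 = 5] 1 comes off first (subtract 1), so sub: (-3*(4*(-(x - 2)))) + 4 = 4.
Step 2. [(-3*(4*(-(x - 2)))) + 4 = 4] the outer +4 inverts by subtracting 4 ⇒ sub: -3*(4*(-(x - 2))) = 0.
Step 3. [-3*(4*(-(x - 2))) = 0] leading coefficient -3: divide by -3 ⇒ div: 4*(-(x - 2)) = 0.
Step 4. [4*(-(x - 2)) = 0] 4·(inner) — divide through by 4. So div: -(x - 2) = 0.
Step 5. [-(x - 2) = 0] flip signs both sides, so neg: x - 2 = 0.
Step 6. [x - 2 = 0] 2 comes off first (add 2) ⇒ sub: x = 2.

Answer: x ∈ {2}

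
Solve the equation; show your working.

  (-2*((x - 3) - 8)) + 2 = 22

Step 1. [(-2*((x - 3) - 8)) + 2 = 22] common factor -2 (LHS and 22) — divide through, so factor: ((x - 3) - 8) - 1 = -11.
Step 2. [((x - 3) - 8) - 1 = -11] 1 comes off first (add 1). So sub: (x - 3) - 8 = -10.
Step 3. [(x - 3) - 8 = -10] -8 is outermost — add 8 both sides ⇒ sub: x - 3 = -2.
Step 4. [x - 3 = -2] the outer -3 inverts by adding 3 ⇒ sub: x = 1.

Answer: x ∈ {1}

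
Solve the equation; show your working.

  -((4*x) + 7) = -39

Step 1. [-((4*x) + 7) = -39] LHS negated; negate both sides, so neg: (4*x) + 7 = 39.
Step 2. [(4*x) + 7 = 39] subtract 7: x sits inside (… + 7), so sub: 4*x = 32.
Step 3. [4*x = 32] divide by the outer 4, so div: x = 8.

Answer: x ∈ {8}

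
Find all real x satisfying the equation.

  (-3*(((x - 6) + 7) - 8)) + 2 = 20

Step 1. [(-3*(((x - 6) + 7) - 8)) + 2 = 20] 2 comes off first (subtract 2), so sub: -3*(((x - 6) + 7) - 8) = 18.
Step 2. [-3*(((x - 6) + 7) - 8) = 18] -3·(inner) — divide through by -3 ⇒ div: ((x - 6) + 7) - 8 = -6.
Step 3. [((x - 6) + 7) - 8 = -6] -8 is outermost — add 8 both sides. So sub: (x - 6) + 7 = 2.
Step 4. [(x - 6) + 7 = 2] subtract 7: x sits inside (… + 7). So sub: x - 6 = -5.
Step 5. [x - 6 = -5] peel the -6: add 6 from each side ⇒ sub: x = 1.

Answer: x ∈ {1}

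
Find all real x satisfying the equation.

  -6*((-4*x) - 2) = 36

Step 1. [-6*((-4*x) - 2) = 36] -6 out front; divide by -6 ⇒ div: (-4*x) - 2 = -6.
Step 2. [(-4*x) - 2 = -6] the outer -2 inverts by adding 2 ⇒ sub: -4*x = -4.
Step 3. [-4*x = -4] LHS = -4·(…); ÷-4 both sides. So div: x = 1.

Answer: x ∈ {1}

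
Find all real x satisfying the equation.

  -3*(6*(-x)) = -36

Step 1. [-3*(6*(-x)) = -36] -3·(inner) — divide through by -3 ⇒ div: 6*(-x) = 12.
Step 2. [6*(-x) = 12] divide by the outer 6. So div: -x = 2.
Step 3. [-x = 2] LHS negated; negate both sides, so neg: x = -2.

Answer: x ∈ {-2}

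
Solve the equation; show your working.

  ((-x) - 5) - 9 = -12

Step 1. [((-x) - 5) - 9 = -12] peel the -9: add 9 from each side, so sub: (-x) - 5 = -3.
Step 2. [(-x) - 5 = -3] the outer -5 inverts by adding 5 ⇒ sub: -x = 2.
Step 3. [-x = 2] LHS negated; negate both sides, so neg: x = -2.

Answer: x ∈ {-2}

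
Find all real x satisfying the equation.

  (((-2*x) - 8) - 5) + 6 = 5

Step 1. [(((-2*x) - 8) - 5) + 6 = 5] 6 comes off first (subtract 6). So sub: ((-2*x) - 8) - 5 = -1.
Step 2. [((-2*x) - 8) - 5 = -1] -5 is outermost — add 5 both sides. So sub: (-2*x) - 8 = 4.
Step 3. [(-2*x) - 8 = 4] common factor -2 (LHS and 4) — divide through, so factor: x + 4 = -2.
Step 4. [x + 4 = -2] the outer +4 inverts by subtracting 4, so sub: x = -6.

Answer: x ∈ {-6}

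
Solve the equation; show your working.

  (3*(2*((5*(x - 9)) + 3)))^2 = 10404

Step 1. [(3*(2*((5*(x - 9)) + 3)))^2 = 10404] LHS squared, RHS 10404 ≥ 0: apply √ (±). So sqrt: 3*(2*((5*(x - 9)) + 3)) = 102 or -102.
Step 2. [3*(2*((5*(x - 9)) + 3)) = 102 or -102] divide by the outer 3. So div: 2*((5*(x - 9)) + 3) = 34 or -34.
Step 3. [2*((5*(x - 9)) + 3) = 34 or -34] 2 out front; divide by 2, so div: (5*(x - 9)) + 3 = 17 or -17.
Step 4. [(5*(x - 9)) + 3 = 17 or -17] 3 comes off first (subtract 3), so sub: 5*(x - 9) = 14 or -20.
Step 5. [5*(x - 9) = 14 or -20] leading coefficient 5: divide by 5 ⇒ div: x - 9 = 14/5 or -4.
Step 6. [x - 9 = 14/5 or -4] add 9: x sits inside (… - 9), so sub: x = 59/5 or 5.

Answer: x ∈ {5, 59/5}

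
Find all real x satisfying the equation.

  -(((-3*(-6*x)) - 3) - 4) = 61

Step 1. [-(((-3*(-6*x)) - 3) - 4) = 61] LHS negated; negate both sides, so neg: ((-3*(-6*x)) - 3) - 4 = -61.
Step 2. [((-3*(-6*x)) - 3) - 4 = -61] -4 is outermost — add 4 both sides ⇒ sub: (-3*(-6*x)) - 3 = -57.
Step 3. [(-3*(-6*x)) - 3 = -57] -3 | LHS and -3 | -57: pull -3 out, so factor: (-6*x) + 1 = 19.
Step 4. [(-6*x) + 1 = 19] the outer +1 inverts by subtracting 1, so sub: -6*x = 18.
Step 5. [-6*x = 18] leading coefficient -6: divide by -6 ⇒ div: x = -3.

Answer: x ∈ {-3}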